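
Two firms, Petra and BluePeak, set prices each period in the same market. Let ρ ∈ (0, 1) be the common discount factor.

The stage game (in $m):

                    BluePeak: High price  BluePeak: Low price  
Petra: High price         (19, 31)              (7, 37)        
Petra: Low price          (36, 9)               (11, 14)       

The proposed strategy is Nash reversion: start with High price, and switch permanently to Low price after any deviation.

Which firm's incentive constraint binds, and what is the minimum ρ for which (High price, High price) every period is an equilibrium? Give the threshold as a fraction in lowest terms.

Petra; ρ ≥ 17/25

Petra's threshold: (36−19)/(36−11) = 17/25.
BluePeak's threshold: (37−31)/(37−14) = 6/23.
17/25 > 6/23, so Petra binds and ρ* = 17/25.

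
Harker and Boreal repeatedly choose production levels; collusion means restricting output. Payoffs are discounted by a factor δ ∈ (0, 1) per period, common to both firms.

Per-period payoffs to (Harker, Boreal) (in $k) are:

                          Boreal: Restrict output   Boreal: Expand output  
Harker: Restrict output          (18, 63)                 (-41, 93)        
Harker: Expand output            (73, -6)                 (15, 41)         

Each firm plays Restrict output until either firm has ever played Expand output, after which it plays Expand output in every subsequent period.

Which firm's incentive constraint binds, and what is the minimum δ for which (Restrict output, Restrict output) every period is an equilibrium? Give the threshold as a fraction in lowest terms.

Harker: cooperation gives 18 each period; deviation gives 73 once then 15 forever.
  18/(1−δ) ≥ 73 + 15δ/(1−δ) ⇒ δ ≥ 55/58.
Boreal: cooperation gives 63 each period; deviation gives 93 once then 41 forever.
  δ ≥ 30/52 = 15/26.
Both must hold, so the binding constraint is Harker's: δ ≥ 55/58.

Harker; δ ≥ 55/58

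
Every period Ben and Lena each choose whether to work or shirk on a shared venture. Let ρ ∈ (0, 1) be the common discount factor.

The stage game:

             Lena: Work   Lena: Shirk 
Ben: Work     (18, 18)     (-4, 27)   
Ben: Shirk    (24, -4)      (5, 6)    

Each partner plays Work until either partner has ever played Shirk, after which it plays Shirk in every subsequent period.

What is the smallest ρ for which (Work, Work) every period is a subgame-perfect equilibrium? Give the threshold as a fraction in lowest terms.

3/7

For Ben: deviation gain 24−18 = 6, per-period punishment loss 18−5 = 13. IC gives ρ ≥ 6/19.
For Lena: gain 9, loss 12 per period, so ρ ≥ 9/21 = 3/7.
The tighter constraint is Lena's, so cooperation needs ρ ≥ 3/7.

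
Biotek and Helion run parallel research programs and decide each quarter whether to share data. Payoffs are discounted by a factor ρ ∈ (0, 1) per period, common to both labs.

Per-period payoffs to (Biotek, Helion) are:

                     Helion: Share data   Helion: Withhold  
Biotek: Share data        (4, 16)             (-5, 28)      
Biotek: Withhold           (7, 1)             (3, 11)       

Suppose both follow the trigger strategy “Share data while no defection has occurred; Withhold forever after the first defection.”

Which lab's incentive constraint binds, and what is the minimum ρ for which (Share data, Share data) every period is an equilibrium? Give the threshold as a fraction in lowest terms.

Biotek's threshold: (7−4)/(7−3) = 3/4.
Helion's threshold: (28−16)/(28−11) = 12/17.
3/4 > 12/17, so Biotek binds and ρ* = 3/4.

Biotek; ρ ≥ 3/4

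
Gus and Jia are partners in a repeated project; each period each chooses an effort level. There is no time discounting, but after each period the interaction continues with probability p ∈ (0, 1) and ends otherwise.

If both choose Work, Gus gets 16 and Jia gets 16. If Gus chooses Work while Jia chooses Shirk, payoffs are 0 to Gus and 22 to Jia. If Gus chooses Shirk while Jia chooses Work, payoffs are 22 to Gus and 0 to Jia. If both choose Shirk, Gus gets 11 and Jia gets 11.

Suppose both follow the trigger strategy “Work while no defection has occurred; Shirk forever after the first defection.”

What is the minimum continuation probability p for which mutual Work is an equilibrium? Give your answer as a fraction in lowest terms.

6/11

With no time discounting, the continuation probability p plays the role of the discount factor.
Grim-trigger IC: 16/(1−p) ≥ 22 + 11p/(1−p) ⇒ p ≥ (22−16)/(22−11) = 6/11.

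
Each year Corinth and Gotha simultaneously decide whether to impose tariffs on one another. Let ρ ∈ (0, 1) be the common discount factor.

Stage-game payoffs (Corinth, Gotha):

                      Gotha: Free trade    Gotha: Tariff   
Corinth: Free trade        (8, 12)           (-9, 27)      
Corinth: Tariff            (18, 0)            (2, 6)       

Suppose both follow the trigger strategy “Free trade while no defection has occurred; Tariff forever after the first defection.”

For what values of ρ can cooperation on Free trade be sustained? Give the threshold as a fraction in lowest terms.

5/7

Corinth's threshold: (18−8)/(18−2) = 5/8.
Gotha's threshold: (27−12)/(27−6) = 5/7.
5/8 < 5/7, so Gotha binds and ρ* = 5/7.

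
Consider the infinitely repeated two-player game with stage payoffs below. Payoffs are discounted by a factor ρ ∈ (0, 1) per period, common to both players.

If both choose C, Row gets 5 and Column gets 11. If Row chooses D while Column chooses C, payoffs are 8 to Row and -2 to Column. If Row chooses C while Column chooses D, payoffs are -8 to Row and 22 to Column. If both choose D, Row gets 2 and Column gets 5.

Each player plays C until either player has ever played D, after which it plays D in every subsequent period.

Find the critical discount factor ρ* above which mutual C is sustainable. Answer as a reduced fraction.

11/17

Row: cooperation gives 5 each period; deviation gives 8 once then 2 forever.
  5/(1−ρ) ≥ 8 + 2ρ/(1−ρ) ⇒ ρ ≥ 3/6 = 1/2.
Column: cooperation gives 11 each period; deviation gives 22 once then 5 forever.
  ρ ≥ 11/17.
Both must hold, so the binding constraint is Column's: ρ ≥ 11/17.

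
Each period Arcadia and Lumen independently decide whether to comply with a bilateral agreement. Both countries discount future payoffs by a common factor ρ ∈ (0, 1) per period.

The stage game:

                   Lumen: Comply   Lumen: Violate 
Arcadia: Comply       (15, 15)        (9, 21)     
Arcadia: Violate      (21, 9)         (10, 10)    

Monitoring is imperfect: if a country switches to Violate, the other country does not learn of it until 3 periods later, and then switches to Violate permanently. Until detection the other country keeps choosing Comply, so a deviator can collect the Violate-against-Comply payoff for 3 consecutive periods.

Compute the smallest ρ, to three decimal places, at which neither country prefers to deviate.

0.817

A deviator earns 21 for 3 periods, then 10 forever; cooperating earns 15 forever. Multiplying the IC by (1−ρ):
15 ≥ 21(1−ρ^3) + 10ρ^3, so 11·ρ^3 ≥ 6 and ρ^3 ≥ 6/11.
ρ ≥ (6/11)^(1/3) ≈ 0.817.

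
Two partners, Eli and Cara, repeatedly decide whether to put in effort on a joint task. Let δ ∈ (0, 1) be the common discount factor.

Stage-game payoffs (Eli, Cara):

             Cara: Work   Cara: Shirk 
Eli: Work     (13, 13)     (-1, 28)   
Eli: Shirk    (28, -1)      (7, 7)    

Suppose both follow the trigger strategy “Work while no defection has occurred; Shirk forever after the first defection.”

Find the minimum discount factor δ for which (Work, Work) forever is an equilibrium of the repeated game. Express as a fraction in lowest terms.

5/7

One-period gain from deviating is 28 − 13 = 15. The loss is 13 − 7 = 6 in every subsequent period, with present value 6·δ/(1−δ).
Deviation is unprofitable when 6·δ/(1−δ) ≥ 15, i.e. δ/(1−δ) ≥ 5/2.
Equivalently δ ≥ 15/(15+6) = 5/7.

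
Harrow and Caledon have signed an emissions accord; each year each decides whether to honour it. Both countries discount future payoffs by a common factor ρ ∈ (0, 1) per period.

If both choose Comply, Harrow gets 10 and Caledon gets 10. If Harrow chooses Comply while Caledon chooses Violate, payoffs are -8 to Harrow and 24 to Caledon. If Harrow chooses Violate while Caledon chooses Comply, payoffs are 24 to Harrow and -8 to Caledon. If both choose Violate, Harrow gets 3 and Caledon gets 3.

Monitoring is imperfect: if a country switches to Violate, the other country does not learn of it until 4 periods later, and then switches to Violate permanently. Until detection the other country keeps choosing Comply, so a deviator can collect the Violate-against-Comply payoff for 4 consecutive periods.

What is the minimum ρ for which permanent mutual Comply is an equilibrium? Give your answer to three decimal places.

Deviating for the 4 undetected periods gains 24−10 = 14 per period over cooperation, then loses 10−3 = 7 per period forever once punishment starts.
Gain: 14(1 + ρ + … + ρ^3); loss: 7·ρ^4/(1−ρ).
No profitable deviation ⇔ 14(1−ρ^4) ≤ 7·ρ^4, i.e. ρ^4 ≥ 14/(14+7) = 2/3.
Hence ρ ≥ (2/3)^(1/4) ≈ 0.904.

0.904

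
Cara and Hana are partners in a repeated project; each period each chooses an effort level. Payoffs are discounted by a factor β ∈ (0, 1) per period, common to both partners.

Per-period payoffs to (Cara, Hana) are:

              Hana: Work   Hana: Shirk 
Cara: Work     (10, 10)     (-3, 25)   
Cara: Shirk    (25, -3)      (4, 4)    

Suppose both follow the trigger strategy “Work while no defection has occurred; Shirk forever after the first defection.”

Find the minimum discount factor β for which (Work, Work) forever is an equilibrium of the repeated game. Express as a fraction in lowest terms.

One-period gain from deviating is 25 − 10 = 15. The loss is 10 − 4 = 6 in every subsequent period, with present value 6·β/(1−β).
Deviation is unprofitable when 6·β/(1−β) ≥ 15, i.e. β/(1−β) ≥ 5/2.
Equivalently β ≥ 15/(15+6) = 5/7.

5/7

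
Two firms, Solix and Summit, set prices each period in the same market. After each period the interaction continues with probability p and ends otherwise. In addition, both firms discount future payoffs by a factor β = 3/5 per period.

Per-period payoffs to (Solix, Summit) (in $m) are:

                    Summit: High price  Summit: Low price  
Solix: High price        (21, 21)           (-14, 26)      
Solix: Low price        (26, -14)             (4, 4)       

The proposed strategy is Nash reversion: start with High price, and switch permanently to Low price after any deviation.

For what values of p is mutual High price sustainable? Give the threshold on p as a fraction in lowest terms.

25/66

With continuation probability p and discount β, the effective per-period discount factor is βp.
Grim-trigger IC: βp ≥ (26−21)/(26−4) = 5/22.
So p ≥ (5/22)/(3/5) = 25/66.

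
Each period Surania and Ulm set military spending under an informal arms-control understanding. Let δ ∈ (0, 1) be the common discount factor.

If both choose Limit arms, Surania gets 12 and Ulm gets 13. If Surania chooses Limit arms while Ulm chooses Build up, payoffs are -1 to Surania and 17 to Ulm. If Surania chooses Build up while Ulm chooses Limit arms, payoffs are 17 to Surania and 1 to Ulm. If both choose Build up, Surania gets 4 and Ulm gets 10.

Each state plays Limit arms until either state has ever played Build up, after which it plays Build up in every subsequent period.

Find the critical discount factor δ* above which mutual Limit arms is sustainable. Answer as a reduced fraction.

4/7

Surania's threshold: (17−12)/(17−4) = 5/13.
Ulm's threshold: (17−13)/(17−10) = 4/7.
5/13 < 4/7, so Ulm binds and δ* = 4/7.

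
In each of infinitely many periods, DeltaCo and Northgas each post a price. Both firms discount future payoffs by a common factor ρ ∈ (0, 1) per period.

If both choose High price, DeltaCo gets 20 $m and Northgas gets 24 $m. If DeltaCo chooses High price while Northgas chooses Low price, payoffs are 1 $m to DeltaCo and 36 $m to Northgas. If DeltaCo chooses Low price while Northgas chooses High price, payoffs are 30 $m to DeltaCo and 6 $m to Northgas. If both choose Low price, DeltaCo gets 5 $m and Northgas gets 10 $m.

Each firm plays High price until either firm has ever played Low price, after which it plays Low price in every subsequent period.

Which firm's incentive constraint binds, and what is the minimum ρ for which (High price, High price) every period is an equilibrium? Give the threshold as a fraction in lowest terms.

Northgas; ρ ≥ 6/13

For DeltaCo: deviation gain 30−20 = 10, per-period punishment loss 20−5 = 15. IC gives ρ ≥ 10/25 = 2/5.
For Northgas: gain 12, loss 14 per period, so ρ ≥ 12/26 = 6/13.
The tighter constraint is Northgas's, so cooperation needs ρ ≥ 6/13.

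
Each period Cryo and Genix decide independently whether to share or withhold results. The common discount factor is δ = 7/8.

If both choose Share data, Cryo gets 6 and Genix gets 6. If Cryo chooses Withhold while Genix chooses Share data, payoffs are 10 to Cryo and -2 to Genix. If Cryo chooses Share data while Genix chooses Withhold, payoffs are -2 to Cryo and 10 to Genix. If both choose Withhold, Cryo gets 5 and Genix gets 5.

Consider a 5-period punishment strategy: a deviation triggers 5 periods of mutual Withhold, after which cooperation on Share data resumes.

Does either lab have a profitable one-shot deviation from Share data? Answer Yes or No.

Yes

Comparing payoff streams over the 6 periods until play realigns: cooperate → 6(1+δ+…+δ^5); deviate → 10 + 5(δ+…+δ^5).
Cooperation is sustained iff (6−5)(δ+…+δ^5) ≥ 10−6.
δ+…+δ^5 = 7/8·(1−(7/8)^5)/(1−7/8) = 3.4096, and (10−6)/(6−5) = 4.0000.
3.4096 < 4.0000, so cooperation is not sustainable.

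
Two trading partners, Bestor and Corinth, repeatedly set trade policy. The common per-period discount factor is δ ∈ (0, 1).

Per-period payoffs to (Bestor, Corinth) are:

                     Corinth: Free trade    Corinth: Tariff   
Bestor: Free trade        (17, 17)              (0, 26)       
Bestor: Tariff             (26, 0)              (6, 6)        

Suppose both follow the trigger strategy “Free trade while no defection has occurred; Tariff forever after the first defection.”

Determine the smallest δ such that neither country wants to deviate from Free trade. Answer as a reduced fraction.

9/20

Cooperation forever yields 17 each period: 17/(1−δ).
Deviating yields 26 once, then 6 forever: 26 + 6δ/(1−δ).
No profitable deviation requires 17/(1−δ) ≥ 26 + 6δ/(1−δ).
Multiplying by (1−δ): 17 ≥ 26(1−δ) + 6δ = 26 − 20δ.
So 20δ ≥ 9, i.e. δ ≥ 9/20.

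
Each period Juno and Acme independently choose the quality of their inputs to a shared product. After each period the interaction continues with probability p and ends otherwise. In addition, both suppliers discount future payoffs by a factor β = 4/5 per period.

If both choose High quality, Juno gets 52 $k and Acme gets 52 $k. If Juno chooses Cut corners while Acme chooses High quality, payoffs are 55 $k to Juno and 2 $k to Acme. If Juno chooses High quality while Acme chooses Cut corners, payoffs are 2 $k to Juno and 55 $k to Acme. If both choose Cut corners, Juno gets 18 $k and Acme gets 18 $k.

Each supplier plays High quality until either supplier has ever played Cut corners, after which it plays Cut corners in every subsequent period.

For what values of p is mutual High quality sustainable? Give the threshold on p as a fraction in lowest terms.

15/148

With continuation probability p and discount β, the effective per-period discount factor is βp.
Grim-trigger IC: βp ≥ (55−52)/(55−18) = 3/37.
So p ≥ (3/37)/(4/5) = 15/148.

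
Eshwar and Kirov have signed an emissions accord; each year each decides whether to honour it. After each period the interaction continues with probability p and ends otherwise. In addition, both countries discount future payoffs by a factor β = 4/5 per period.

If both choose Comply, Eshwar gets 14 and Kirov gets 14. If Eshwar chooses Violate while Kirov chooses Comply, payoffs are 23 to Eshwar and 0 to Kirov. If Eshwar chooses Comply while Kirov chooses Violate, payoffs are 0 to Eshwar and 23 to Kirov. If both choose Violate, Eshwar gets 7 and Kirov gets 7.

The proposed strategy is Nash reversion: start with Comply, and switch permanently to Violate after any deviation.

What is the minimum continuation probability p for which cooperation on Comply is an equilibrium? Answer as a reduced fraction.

45/64

With continuation probability p and discount β, the effective per-period discount factor is βp.
Grim-trigger IC: βp ≥ (23−14)/(23−7) = 9/16.
So p ≥ (9/16)/(4/5) = 45/64.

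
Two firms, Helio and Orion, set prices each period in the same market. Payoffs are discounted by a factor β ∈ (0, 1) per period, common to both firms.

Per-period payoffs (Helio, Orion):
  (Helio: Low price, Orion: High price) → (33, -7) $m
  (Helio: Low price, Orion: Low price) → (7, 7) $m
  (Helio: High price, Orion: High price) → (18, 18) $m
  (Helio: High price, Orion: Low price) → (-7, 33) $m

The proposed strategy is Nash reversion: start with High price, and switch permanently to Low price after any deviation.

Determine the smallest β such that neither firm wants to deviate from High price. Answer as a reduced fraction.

Under grim trigger the critical discount factor is (T−C)/(T−P) with T = 33, C = 18, P = 7.
β* = (33−18)/(33−7) = 15/26.

15/26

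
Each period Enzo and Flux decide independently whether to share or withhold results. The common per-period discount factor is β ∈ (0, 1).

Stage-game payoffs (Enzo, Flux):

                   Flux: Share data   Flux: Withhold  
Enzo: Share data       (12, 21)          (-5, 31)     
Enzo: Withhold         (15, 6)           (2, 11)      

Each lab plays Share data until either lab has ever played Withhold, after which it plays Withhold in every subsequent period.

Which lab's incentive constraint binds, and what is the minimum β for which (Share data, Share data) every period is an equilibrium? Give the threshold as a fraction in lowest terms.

Flux; β ≥ 1/2

Enzo: cooperation gives 12 each period; deviation gives 15 once then 2 forever.
  12/(1−β) ≥ 15 + 2β/(1−β) ⇒ β ≥ 3/13.
Flux: cooperation gives 21 each period; deviation gives 31 once then 11 forever.
  β ≥ 10/20 = 1/2.
Both must hold, so the binding constraint is Flux's: β ≥ 1/2.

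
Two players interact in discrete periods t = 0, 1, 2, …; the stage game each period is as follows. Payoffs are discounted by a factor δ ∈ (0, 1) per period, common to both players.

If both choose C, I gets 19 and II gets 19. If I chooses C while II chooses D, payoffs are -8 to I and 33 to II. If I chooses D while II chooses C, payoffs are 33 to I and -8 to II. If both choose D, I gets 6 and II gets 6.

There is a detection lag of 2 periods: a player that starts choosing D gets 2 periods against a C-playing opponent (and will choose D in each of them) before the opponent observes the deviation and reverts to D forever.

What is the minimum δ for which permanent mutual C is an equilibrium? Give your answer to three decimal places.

A deviator earns 33 for 2 periods, then 6 forever; cooperating earns 19 forever. Multiplying the IC by (1−δ):
19 ≥ 33(1−δ^2) + 6δ^2, so 27·δ^2 ≥ 14 and δ^2 ≥ 14/27.
δ ≥ (14/27)^(1/2) ≈ 0.720.

0.720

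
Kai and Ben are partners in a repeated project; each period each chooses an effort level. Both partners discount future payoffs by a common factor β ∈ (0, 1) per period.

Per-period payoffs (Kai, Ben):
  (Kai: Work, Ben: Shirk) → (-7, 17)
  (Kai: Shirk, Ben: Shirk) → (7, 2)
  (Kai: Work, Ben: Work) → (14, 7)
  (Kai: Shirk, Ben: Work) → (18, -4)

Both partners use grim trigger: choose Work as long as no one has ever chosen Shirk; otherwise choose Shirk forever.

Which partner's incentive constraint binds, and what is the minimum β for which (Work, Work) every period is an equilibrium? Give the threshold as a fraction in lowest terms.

Ben; β ≥ 2/3

For Kai: deviation gain 18−14 = 4, per-period punishment loss 14−7 = 7. IC gives β ≥ 4/11.
For Ben: gain 10, loss 5 per period, so β ≥ 10/15 = 2/3.
The tighter constraint is Ben's, so cooperation needs β ≥ 2/3.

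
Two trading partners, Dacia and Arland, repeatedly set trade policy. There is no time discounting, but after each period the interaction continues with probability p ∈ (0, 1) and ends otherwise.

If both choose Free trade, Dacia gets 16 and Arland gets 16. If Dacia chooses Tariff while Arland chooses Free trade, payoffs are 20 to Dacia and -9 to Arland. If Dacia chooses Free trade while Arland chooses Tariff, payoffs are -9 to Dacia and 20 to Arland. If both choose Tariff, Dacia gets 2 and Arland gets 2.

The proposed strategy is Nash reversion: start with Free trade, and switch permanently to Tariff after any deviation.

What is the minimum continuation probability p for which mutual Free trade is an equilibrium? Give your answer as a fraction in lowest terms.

Expected cooperation value is 16 + p·16 + p²·16 + … = 16/(1−p); deviation gives 20 + p·2/(1−p).
16 ≥ 20(1−p) + 2p ⇒ 18p ≥ 4 ⇒ p ≥ 4/18 = 2/9.

2/9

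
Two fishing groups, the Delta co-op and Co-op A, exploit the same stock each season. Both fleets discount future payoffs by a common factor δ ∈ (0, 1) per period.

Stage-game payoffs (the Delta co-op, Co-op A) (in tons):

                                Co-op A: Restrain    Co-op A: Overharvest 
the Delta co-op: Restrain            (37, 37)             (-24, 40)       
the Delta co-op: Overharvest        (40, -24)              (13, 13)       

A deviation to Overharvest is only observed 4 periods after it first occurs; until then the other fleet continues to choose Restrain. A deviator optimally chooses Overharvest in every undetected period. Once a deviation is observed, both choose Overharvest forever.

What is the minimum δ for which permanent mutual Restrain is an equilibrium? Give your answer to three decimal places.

A deviator earns 40 for 4 periods, then 13 forever; cooperating earns 37 forever. Multiplying the IC by (1−δ):
37 ≥ 40(1−δ^4) + 13δ^4, so 27·δ^4 ≥ 3 and δ^4 ≥ 1/9.
δ ≥ (1/9)^(1/4) ≈ 0.577.

0.577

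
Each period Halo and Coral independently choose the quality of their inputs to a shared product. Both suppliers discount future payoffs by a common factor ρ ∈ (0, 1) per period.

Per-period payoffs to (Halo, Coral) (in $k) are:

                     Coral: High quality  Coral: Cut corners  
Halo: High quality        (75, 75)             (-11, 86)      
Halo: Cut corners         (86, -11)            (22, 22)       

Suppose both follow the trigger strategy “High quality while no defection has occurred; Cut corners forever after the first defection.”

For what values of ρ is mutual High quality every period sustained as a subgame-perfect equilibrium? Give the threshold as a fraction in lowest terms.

11/64

75/(1−ρ) ≥ 86 + 22ρ/(1−ρ)
75 ≥ 86 − 64ρ
ρ ≥ 11/64.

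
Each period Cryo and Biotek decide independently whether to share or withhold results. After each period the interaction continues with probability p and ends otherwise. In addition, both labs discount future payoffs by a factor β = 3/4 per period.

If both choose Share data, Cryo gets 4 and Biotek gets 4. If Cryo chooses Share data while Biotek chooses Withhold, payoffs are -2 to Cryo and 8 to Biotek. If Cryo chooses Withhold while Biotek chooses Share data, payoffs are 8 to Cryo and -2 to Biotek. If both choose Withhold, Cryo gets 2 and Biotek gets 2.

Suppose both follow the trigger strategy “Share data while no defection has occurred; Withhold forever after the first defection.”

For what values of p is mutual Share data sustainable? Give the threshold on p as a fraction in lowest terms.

With continuation probability p and discount β, the effective per-period discount factor is βp.
Grim-trigger IC: βp ≥ (8−4)/(8−2) = 2/3.
So p ≥ (2/3)/(3/4) = 8/9.

8/9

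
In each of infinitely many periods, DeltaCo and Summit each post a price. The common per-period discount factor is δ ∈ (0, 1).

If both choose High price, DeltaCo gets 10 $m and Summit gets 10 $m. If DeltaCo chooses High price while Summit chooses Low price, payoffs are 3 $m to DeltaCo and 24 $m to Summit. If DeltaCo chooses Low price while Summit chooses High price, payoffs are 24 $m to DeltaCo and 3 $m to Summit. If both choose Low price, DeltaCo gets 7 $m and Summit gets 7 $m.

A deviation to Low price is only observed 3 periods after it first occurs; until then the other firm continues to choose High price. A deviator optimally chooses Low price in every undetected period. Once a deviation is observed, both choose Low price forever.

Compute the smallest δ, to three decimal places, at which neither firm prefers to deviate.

The best deviation is to choose Low price for all 3 undetected periods, earning 24 each, then 7 forever once detected.
Deviation value: 24(1−δ^3)/(1−δ) + 7δ^3/(1−δ); cooperation value: 10/(1−δ).
IC: 10 ≥ 24(1−δ^3) + 7δ^3 = 24 − 17δ^3.
So δ^3 ≥ 14/17, giving δ ≥ (14/17)^(1/3) ≈ 0.937.

0.937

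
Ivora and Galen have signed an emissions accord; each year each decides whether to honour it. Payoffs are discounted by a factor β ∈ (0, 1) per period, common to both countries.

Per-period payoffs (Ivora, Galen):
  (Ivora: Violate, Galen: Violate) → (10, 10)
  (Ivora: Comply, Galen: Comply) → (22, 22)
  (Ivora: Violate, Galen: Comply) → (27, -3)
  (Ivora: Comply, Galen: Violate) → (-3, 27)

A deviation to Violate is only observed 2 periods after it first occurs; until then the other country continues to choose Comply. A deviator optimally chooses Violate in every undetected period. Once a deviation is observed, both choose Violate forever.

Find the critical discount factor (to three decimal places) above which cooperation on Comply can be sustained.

The best deviation is to choose Violate for all 2 undetected periods, earning 27 each, then 10 forever once detected.
Deviation value: 27(1−β^2)/(1−β) + 10β^2/(1−β); cooperation value: 22/(1−β).
IC: 22 ≥ 27(1−β^2) + 10β^2 = 27 − 17β^2.
So β^2 ≥ 5/17, giving β ≥ (5/17)^(1/2) ≈ 0.542.

0.542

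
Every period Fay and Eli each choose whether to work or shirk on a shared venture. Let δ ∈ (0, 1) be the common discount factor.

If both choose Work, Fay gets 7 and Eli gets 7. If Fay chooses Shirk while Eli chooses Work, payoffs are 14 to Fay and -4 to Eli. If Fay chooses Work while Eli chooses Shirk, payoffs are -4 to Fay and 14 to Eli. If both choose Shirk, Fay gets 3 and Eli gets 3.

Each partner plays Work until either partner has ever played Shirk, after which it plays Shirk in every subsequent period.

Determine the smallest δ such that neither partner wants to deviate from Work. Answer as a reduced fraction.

7/11

Cooperation forever yields 7 each period: 7/(1−δ).
Deviating yields 14 once, then 3 forever: 14 + 3δ/(1−δ).
No profitable deviation requires 7/(1−δ) ≥ 14 + 3δ/(1−δ).
Multiplying by (1−δ): 7 ≥ 14(1−δ) + 3δ = 14 − 11δ.
So 11δ ≥ 7, i.e. δ ≥ 7/11.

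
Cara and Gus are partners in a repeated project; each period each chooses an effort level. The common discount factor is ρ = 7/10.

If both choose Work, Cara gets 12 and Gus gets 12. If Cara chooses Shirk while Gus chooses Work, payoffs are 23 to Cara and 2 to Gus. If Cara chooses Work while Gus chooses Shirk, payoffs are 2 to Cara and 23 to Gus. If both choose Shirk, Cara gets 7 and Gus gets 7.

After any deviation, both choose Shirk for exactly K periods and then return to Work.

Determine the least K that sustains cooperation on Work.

Need Σ_{k=1}^{K} ρ^k ≥ (23−12)/(12−7) = 2.2000 at ρ = 7/10.
At K = 8 the sum is 2.1988 < 2.2000; at K = 9 it is 2.2392 ≥ 2.2000.
So the minimum punishment length is K = 9.

9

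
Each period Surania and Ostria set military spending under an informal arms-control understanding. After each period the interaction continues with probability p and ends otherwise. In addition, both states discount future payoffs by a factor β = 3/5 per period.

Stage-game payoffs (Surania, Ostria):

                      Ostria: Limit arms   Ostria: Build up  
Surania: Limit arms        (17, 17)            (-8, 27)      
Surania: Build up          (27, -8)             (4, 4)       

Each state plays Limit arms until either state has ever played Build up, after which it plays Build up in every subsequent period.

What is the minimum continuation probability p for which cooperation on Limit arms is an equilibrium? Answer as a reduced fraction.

50/69

Expected continuation weight on next period's payoff is β·p = 3/5·p, which plays the role of the discount factor.
Cooperation requires 3/5·p ≥ (27−17)/(27−4) = 10/23, hence p ≥ 50/69.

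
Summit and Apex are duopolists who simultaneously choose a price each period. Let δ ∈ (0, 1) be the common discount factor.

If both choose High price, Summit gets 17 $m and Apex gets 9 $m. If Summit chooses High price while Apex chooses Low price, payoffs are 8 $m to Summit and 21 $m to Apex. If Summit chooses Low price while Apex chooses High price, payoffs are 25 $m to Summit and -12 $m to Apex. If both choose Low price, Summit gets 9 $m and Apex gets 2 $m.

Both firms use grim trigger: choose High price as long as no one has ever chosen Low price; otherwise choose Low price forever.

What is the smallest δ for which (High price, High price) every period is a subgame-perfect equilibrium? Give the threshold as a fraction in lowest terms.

For Summit: deviation gain 25−17 = 8, per-period punishment loss 17−9 = 8. IC gives δ ≥ 8/16 = 1/2.
For Apex: gain 12, loss 7 per period, so δ ≥ 12/19.
The tighter constraint is Apex's, so cooperation needs δ ≥ 12/19.

12/19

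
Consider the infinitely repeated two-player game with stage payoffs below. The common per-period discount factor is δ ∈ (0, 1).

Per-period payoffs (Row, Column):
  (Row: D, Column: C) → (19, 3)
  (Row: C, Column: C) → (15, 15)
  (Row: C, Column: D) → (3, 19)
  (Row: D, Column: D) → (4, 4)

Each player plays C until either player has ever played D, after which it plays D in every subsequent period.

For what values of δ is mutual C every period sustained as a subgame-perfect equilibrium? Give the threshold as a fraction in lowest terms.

One-period gain from deviating is 19 − 15 = 4. The loss is 15 − 4 = 11 in every subsequent period, with present value 11·δ/(1−δ).
Deviation is unprofitable when 11·δ/(1−δ) ≥ 4, i.e. δ/(1−δ) ≥ 4/11.
Equivalently δ ≥ 4/(4+11) = 4/15.

4/15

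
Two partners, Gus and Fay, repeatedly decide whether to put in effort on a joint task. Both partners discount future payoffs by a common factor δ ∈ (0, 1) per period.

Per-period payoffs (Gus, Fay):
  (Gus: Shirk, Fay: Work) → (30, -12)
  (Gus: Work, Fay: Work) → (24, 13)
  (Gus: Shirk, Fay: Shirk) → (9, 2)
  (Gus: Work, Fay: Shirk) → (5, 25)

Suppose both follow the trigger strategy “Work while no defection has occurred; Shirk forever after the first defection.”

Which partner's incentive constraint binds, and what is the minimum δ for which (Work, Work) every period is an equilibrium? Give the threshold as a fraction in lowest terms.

For Gus: deviation gain 30−24 = 6, per-period punishment loss 24−9 = 15. IC gives δ ≥ 6/21 = 2/7.
For Fay: gain 12, loss 11 per period, so δ ≥ 12/23.
The tighter constraint is Fay's, so cooperation needs δ ≥ 12/23.

Fay; δ ≥ 12/23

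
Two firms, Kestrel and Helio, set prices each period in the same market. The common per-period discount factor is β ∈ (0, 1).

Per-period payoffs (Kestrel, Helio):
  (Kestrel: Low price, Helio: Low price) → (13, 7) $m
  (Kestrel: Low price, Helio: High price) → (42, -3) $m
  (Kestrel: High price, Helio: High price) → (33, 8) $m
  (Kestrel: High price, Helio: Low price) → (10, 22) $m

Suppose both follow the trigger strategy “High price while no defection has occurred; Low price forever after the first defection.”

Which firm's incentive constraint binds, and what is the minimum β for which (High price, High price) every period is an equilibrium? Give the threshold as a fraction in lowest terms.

For Kestrel: deviation gain 42−33 = 9, per-period punishment loss 33−13 = 20. IC gives β ≥ 9/29.
For Helio: gain 14, loss 1 per period, so β ≥ 14/15.
The tighter constraint is Helio's, so cooperation needs β ≥ 14/15.

Helio; β ≥ 14/15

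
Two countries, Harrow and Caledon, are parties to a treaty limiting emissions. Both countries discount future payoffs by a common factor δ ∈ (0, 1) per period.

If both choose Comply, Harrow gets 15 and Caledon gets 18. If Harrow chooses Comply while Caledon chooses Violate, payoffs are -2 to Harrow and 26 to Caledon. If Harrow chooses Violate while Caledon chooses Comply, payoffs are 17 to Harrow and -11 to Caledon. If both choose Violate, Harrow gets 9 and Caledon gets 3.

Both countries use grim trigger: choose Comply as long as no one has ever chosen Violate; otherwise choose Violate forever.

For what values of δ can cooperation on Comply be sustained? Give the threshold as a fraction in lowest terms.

Harrow: cooperation gives 15 each period; deviation gives 17 once then 9 forever.
  15/(1−δ) ≥ 17 + 9δ/(1−δ) ⇒ δ ≥ 2/8 = 1/4.
Caledon: cooperation gives 18 each period; deviation gives 26 once then 3 forever.
  δ ≥ 8/23.
Both must hold, so the binding constraint is Caledon's: δ ≥ 8/23.

8/23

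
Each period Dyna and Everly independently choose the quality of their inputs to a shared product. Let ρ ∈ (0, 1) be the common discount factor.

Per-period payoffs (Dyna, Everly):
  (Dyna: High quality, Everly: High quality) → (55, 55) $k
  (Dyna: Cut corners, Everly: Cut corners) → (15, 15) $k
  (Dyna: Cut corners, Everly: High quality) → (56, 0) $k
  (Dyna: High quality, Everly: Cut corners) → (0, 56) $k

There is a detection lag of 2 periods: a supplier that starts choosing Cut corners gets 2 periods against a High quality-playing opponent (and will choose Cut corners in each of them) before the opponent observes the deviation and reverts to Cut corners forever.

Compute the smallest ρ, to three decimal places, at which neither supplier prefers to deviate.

A deviator earns 56 for 2 periods, then 15 forever; cooperating earns 55 forever. Multiplying the IC by (1−ρ):
55 ≥ 56(1−ρ^2) + 15ρ^2, so 41·ρ^2 ≥ 1 and ρ^2 ≥ 1/41.
ρ ≥ (1/41)^(1/2) ≈ 0.156.

0.156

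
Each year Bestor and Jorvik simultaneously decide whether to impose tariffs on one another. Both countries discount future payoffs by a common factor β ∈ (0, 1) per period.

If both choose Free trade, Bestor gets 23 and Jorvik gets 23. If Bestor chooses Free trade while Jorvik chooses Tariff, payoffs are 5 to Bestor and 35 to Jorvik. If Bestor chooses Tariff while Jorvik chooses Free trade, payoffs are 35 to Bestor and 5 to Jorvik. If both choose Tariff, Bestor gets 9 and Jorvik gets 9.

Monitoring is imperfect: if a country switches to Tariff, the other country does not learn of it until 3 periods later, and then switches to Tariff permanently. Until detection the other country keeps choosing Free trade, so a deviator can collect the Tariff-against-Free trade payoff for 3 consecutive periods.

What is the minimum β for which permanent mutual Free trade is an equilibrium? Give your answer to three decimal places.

Deviating for the 3 undetected periods gains 35−23 = 12 per period over cooperation, then loses 23−9 = 14 per period forever once punishment starts.
Gain: 12(1 + β + … + β^2); loss: 14·β^3/(1−β).
No profitable deviation ⇔ 12(1−β^3) ≤ 14·β^3, i.e. β^3 ≥ 12/(12+14) = 6/13.
Hence β ≥ (6/13)^(1/3) ≈ 0.773.

0.773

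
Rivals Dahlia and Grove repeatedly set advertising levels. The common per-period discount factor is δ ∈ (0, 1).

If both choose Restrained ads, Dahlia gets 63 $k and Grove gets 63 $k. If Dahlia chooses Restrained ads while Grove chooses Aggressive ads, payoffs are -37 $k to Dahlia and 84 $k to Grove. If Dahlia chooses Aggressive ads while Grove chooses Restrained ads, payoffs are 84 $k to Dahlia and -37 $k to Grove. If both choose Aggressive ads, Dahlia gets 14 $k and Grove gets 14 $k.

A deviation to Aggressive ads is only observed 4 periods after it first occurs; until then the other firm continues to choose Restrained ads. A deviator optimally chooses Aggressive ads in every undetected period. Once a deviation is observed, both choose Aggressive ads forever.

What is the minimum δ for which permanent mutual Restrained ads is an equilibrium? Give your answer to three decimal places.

0.740

The best deviation is to choose Aggressive ads for all 4 undetected periods, earning 84 each, then 14 forever once detected.
Deviation value: 84(1−δ^4)/(1−δ) + 14δ^4/(1−δ); cooperation value: 63/(1−δ).
IC: 63 ≥ 84(1−δ^4) + 14δ^4 = 84 − 70δ^4.
So δ^4 ≥ 21/70 = 3/10, giving δ ≥ (3/10)^(1/4) ≈ 0.740.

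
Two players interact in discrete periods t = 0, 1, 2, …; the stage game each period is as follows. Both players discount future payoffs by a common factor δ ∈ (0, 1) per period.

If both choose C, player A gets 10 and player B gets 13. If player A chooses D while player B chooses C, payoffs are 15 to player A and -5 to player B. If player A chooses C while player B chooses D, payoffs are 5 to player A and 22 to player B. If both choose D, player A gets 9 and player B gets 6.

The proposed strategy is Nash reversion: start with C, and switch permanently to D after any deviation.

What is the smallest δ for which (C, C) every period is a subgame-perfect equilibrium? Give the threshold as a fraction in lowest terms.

For player A: deviation gain 15−10 = 5, per-period punishment loss 10−9 = 1. IC gives δ ≥ 5/6.
For player B: gain 9, loss 7 per period, so δ ≥ 9/16.
The tighter constraint is player A's, so cooperation needs δ ≥ 5/6.

5/6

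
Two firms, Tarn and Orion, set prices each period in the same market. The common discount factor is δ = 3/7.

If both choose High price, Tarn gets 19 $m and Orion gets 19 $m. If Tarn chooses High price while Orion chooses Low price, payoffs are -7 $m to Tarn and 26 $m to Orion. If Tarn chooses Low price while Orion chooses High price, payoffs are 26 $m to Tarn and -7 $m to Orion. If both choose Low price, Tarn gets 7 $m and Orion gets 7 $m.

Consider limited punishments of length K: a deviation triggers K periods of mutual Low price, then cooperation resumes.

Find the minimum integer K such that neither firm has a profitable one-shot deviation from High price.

2

IC: δ(1−δ^K)/(1−δ) ≥ (26−19)/(19−7) = 7/12.
With δ = 3/7: need 1 − δ^K ≥ 7/12·(1−3/7)/(3/7), i.e. δ^K ≤ 0.2222.
Since (3/7)^1 = 0.4286 and (3/7)^2 = 0.1837, the smallest such K is 2.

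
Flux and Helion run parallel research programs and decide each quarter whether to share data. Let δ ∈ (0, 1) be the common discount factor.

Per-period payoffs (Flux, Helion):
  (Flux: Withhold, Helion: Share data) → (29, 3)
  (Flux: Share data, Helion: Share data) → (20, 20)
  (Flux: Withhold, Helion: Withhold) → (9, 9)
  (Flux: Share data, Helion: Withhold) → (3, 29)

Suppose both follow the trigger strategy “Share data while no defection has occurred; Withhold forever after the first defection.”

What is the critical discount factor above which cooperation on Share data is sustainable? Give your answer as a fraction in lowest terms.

9/20

20/(1−δ) ≥ 29 + 9δ/(1−δ)
20 ≥ 29 − 20δ
δ ≥ 9/20.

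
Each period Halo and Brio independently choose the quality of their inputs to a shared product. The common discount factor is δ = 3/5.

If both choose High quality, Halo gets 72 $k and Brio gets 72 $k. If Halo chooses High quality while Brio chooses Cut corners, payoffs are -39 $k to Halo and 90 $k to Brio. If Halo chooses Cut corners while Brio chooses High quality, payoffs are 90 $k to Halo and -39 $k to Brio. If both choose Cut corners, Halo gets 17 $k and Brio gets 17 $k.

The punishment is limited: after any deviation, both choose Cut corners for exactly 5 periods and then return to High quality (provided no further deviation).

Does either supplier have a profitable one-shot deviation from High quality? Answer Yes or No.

No

Comparing payoff streams over the 6 periods until play realigns: cooperate → 72(1+δ+…+δ^5); deviate → 90 + 17(δ+…+δ^5).
Cooperation is sustained iff (72−17)(δ+…+δ^5) ≥ 90−72.
δ+…+δ^5 = 3/5·(1−(3/5)^5)/(1−3/5) = 1.3834, and (90−72)/(72−17) = 0.3273.
1.3834 ≥ 0.3273, so cooperation is sustainable.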